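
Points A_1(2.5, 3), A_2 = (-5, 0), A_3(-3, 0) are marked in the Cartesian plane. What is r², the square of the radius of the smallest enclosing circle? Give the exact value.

Side lengths²: A_1A_2² = 65.25, A_1A_3² = 39.25, A_2A_3² = 4.
Since A_1A_2² = 65.25 ≥ 39.25 + 4 = 43.25, the angle opposite A_1A_2 is not acute, so the smallest enclosing circle has A_1A_2 as diameter.
Centre = midpoint of A_1A_2 = (-1.25, 1.5), r² = 65.25/4 = 16.3125.

16.3125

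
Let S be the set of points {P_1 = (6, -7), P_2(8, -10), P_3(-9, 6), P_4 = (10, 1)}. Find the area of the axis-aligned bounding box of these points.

304

x ranges over [-9, 10], width 19.
y ranges over [-10, 6], height 16.
Area = 19 × 16 = 304.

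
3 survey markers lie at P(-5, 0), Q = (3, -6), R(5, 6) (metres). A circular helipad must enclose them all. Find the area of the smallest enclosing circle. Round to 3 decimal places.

Side lengths²: PQ² = 100, PR² = 136, QR² = 148.
Since QR² = 148 < 136 + 100 = 236, the triangle is acute, so the smallest enclosing circle is the circumcircle.
Circumcentre = (14/9, 11/27), r² = 31450/729.
Area = π·r² = π·31450/729 ≈ 135.532.

135.532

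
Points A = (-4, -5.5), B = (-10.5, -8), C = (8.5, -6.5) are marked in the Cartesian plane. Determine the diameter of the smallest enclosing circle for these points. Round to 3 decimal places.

Side lengths²: AB² = 48.5, AC² = 157.25, BC² = 363.25.
Since BC² = 363.25 ≥ 157.25 + 48.5 = 205.75, the angle opposite BC is not acute, so the smallest enclosing circle has BC as diameter.
Centre = midpoint of BC = (-1, -7.25), r² = 363.25/4 = 90.8125.
Diameter = 2r = 2√(90.8125) ≈ 19.059.

19.059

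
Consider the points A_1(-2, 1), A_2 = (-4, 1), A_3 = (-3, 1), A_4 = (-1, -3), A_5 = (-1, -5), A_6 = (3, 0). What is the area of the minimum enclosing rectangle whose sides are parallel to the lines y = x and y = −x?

In coordinates u = x + y, v = x − y the rectangle is axis-aligned; the map (x,y)→(u,v) scales areas by 2.
u-values: -1, -3, -2, -4, -6, 3; range = 3 − (-6) = 9.
v-values: -3, -5, -4, 2, 4, 3; range = 4 − (-5) = 9.
Area = (9 × 9) / 2 = 40.5.

40.5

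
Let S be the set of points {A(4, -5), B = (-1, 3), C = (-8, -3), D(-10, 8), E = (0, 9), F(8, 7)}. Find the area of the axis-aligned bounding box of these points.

252

x ranges over [-10, 8], width 18.
y ranges over [-5, 9], height 14.
Area = 18 × 14 = 252.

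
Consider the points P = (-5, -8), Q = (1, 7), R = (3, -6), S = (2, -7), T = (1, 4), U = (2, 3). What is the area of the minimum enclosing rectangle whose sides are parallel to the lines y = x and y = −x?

In coordinates u = x + y, v = x − y the rectangle is axis-aligned; the map (x,y)→(u,v) scales areas by 2.
u-values: -13, 8, -3, -5, 5, 5; range = 8 − (-13) = 21.
v-values: 3, -6, 9, 9, -3, -1; range = 9 − (-6) = 15.
Area = (21 × 15) / 2 = 157.5.

157.5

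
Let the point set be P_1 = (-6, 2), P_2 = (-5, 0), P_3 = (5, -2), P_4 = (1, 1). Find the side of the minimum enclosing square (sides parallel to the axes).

11

The bounding box has width 11 and height 4.
An axis-aligned square enclosing the set must have side ≥ max(width, height).
So the minimum side is max(11, 4) = 11.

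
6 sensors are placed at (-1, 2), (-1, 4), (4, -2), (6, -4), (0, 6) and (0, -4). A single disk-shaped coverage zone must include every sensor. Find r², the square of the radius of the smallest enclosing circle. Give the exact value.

The farthest pair is (6, -4)–(0, 6) with squared distance 136. The circle on this segment as diameter has centre (3, 1) and r² = 136/4 = 34.
Check (-1, 2): distance² to centre = 17 ≤ 34, so it lies inside.
All remaining points lie in this disk, and no smaller disk contains both endpoints, so this is the minimum enclosing circle.

34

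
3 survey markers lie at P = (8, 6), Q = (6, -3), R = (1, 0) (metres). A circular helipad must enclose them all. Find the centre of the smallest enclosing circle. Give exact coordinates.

Side lengths²: PQ² = 85, PR² = 85, QR² = 34.
Since PR² = 85 < 85 + 34 = 119, the triangle is acute, so the smallest enclosing circle is the circumcircle.
Circumcentre = (5.5, 11/6), r² = 425/18.
Centre = (5.5, 11/6).

(5.5, 11/6)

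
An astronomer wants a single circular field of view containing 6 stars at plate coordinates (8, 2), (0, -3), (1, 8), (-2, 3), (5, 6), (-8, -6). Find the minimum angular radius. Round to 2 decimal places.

A smallest enclosing disk is always determined by at most three of the input points on its boundary.
The minimum enclosing circle is determined by three boundary points: (8, 2), (1, 8), (-8, -6).
Their circumcentre is (-21/38, -17/19) with r² = 117725/1444.
The farthest remaining point (5, 6) is at distance² 113165/1444 ≤ 117725/1444.
r = √(117725/1444) ≈ 9.03.

9.03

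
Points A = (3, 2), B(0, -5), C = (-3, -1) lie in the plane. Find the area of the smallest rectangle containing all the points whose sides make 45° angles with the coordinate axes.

35

In coordinates u = x + y, v = x − y the rectangle is axis-aligned; the map (x,y)→(u,v) scales areas by 2.
u-values: 5, -5, -4; range = 5 − (-5) = 10.
v-values: 1, 5, -2; range = 5 − (-2) = 7.
Area = (10 × 7) / 2 = 35.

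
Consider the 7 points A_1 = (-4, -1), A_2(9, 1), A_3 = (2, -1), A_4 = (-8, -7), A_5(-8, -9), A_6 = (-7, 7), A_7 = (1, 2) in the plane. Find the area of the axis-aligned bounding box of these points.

272

x ranges over [-8, 9], width 17.
y ranges over [-9, 7], height 16.
Area = 17 × 16 = 272.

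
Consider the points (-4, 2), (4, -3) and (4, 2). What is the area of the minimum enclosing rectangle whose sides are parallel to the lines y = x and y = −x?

In coordinates u = x + y, v = x − y the rectangle is axis-aligned; the map (x,y)→(u,v) scales areas by 2.
u-values: -2, 1, 6; range = 6 − (-2) = 8.
v-values: -6, 7, 2; range = 7 − (-6) = 13.
Area = (8 × 13) / 2 = 52.

52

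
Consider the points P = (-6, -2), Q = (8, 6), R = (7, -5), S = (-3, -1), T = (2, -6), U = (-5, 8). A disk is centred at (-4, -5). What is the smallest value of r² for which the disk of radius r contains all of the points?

265

The required radius is the distance from (-4, -5) to the farthest point.
Squared distances: 13, 265, 121, 17, 37, 170.
Maximum is 265, attained at Q.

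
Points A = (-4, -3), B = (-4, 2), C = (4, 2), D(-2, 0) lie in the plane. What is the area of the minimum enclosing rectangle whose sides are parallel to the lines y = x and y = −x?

52

In coordinates u = x + y, v = x − y the rectangle is axis-aligned; the map (x,y)→(u,v) scales areas by 2.
u-values: -7, -2, 6, -2; range = 6 − (-7) = 13.
v-values: -1, -6, 2, -2; range = 2 − (-6) = 8.
Area = (13 × 8) / 2 = 52.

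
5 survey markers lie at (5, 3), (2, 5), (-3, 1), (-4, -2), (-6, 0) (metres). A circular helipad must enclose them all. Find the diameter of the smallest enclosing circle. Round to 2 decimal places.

The minimum enclosing circle of a finite set is fixed by two of the points (as a diameter) or three (as a circumcircle).
The farthest pair is (5, 3)–(-6, 0) with squared distance 130. The circle on this segment as diameter has centre (-0.5, 1.5) and r² = 130/4 = 32.5.
Check (2, 5): distance² to centre = 18.5 ≤ 32.5, so it lies inside.
All remaining points lie in this disk, and no smaller disk contains both endpoints, so this is the minimum enclosing circle.
Diameter = 2r = 2√(32.5) ≈ 11.40.

11.40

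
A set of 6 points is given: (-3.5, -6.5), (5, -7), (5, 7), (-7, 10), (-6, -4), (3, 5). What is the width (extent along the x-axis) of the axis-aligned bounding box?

max x = 5, min x = -7, so width = 12.

12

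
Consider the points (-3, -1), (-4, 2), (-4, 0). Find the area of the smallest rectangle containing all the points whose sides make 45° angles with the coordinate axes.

4

In coordinates u = x + y, v = x − y the rectangle is axis-aligned; the map (x,y)→(u,v) scales areas by 2.
u-values: -4, -2, -4; range = -2 − (-4) = 2.
v-values: -2, -6, -4; range = -2 − (-6) = 4.
Area = (2 × 4) / 2 = 4.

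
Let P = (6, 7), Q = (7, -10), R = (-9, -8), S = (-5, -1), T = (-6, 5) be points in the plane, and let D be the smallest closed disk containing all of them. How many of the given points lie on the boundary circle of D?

The minimum enclosing circle of a finite set is fixed by two of the points (as a diameter) or three (as a circumcircle).
The minimum enclosing circle is determined by three boundary points: P, Q, R.
Their circumcentre is (-1/9, -17/9) with r² = 9425/81.
The farthest remaining point T is at distance² 6653/81 ≤ 9425/81.
The points at distance exactly r from the centre are P, Q, R — 3 points.

3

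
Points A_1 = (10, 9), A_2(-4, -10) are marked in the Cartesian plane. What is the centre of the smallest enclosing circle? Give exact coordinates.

The smallest circle enclosing two points has them as diameter endpoints.
Centre = midpoint = (3, -0.5); r² = |A_1A_2|²/4 = 557/4 = 139.25.
Centre = (3, -0.5).

(3, -0.5)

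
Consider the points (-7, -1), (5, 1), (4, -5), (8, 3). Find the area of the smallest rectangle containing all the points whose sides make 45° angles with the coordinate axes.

In coordinates u = x + y, v = x − y the rectangle is axis-aligned; the map (x,y)→(u,v) scales areas by 2.
u-values: -8, 6, -1, 11; range = 11 − (-8) = 19.
v-values: -6, 4, 9, 5; range = 9 − (-6) = 15.
Area = (19 × 15) / 2 = 142.5.

142.5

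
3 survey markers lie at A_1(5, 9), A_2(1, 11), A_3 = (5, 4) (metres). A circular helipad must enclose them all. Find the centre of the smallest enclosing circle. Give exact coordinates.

Side lengths²: A_1A_2² = 20, A_1A_3² = 25, A_2A_3² = 65.
Since A_2A_3² = 65 ≥ 25 + 20 = 45, the angle opposite A_2A_3 is not acute, so the smallest enclosing circle has A_2A_3 as diameter.
Centre = midpoint of A_2A_3 = (3, 7.5), r² = 65/4 = 16.25.
Centre = (3, 7.5).

(3, 7.5)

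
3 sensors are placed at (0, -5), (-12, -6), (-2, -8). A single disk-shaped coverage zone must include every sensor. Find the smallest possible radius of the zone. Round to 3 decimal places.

Call the three points A, B, C in the order given.
Side lengths²: AB² = 145, AC² = 13, BC² = 104.
Since AB² = 145 ≥ 104 + 13 = 117, the angle opposite AB is not acute, so the smallest enclosing circle has AB as diameter.
Centre = midpoint of AB = (-6, -5.5), r² = 145/4 = 36.25.
r = √(36.25) ≈ 6.021.

6.021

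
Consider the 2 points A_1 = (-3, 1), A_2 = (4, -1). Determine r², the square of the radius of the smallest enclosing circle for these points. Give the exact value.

13.25

The smallest circle enclosing two points has them as diameter endpoints.
Centre = midpoint = (0.5, 0); r² = |A_1A_2|²/4 = 53/4 = 13.25.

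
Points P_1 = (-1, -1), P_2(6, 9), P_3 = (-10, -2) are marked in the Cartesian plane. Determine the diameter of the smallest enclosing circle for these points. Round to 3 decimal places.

19.416

Side lengths²: P_1P_2² = 149, P_1P_3² = 82, P_2P_3² = 377.
Since P_2P_3² = 377 ≥ 149 + 82 = 231, the angle opposite P_2P_3 is not acute, so the smallest enclosing circle has P_2P_3 as diameter.
Centre = midpoint of P_2P_3 = (-2, 3.5), r² = 377/4 = 94.25.
Diameter = 2r = 2√(94.25) ≈ 19.416.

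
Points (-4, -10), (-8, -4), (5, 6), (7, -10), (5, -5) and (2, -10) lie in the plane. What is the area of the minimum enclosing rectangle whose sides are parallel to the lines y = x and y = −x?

262.5

In coordinates u = x + y, v = x − y the rectangle is axis-aligned; the map (x,y)→(u,v) scales areas by 2.
u-values: -14, -12, 11, -3, 0, -8; range = 11 − (-14) = 25.
v-values: 6, -4, -1, 17, 10, 12; range = 17 − (-4) = 21.
Area = (25 × 21) / 2 = 262.5.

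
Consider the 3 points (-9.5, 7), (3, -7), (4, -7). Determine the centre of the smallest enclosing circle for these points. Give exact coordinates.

(-2.75, 0)

Call the three points A, B, C in the order given.
Side lengths²: AB² = 352.25, AC² = 378.25, BC² = 1.
Since AC² = 378.25 ≥ 352.25 + 1 = 353.25, the angle opposite AC is not acute, so the smallest enclosing circle has AC as diameter.
Centre = midpoint of AC = (-2.75, 0), r² = 378.25/4 = 94.5625.
Centre = (-2.75, 0).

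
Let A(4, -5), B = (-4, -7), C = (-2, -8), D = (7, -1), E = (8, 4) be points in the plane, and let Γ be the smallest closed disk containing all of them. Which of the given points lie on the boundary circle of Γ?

B, E

The minimum enclosing circle of a finite set is fixed by two of the points (as a diameter) or three (as a circumcircle).
The farthest pair is B–E with squared distance 265. The circle on this segment as diameter has centre (2, -1.5) and r² = 265/4 = 66.25.
Check A: distance² to centre = 16.25 ≤ 66.25, so it lies inside.
All remaining points lie in this disk, and no smaller disk contains both endpoints, so this is the minimum enclosing circle.
The points at distance exactly r from the centre are B, E — 2 points.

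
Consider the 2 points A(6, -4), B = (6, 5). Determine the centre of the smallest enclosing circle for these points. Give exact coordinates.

The smallest circle enclosing two points has them as diameter endpoints.
Centre = midpoint = (6, 0.5); r² = |AB|²/4 = 81/4 = 20.25.
Centre = (6, 0.5).

(6, 0.5)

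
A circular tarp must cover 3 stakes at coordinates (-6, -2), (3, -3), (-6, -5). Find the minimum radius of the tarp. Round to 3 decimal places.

Call the three points A, B, C in the order given.
Side lengths²: AB² = 82, AC² = 9, BC² = 85.
Since BC² = 85 < 82 + 9 = 91, the triangle is acute, so the smallest enclosing circle is the circumcircle.
Circumcentre = (-29/18, -3.5), r² = 3485/162.
r = √(3485/162) ≈ 4.638.

4.638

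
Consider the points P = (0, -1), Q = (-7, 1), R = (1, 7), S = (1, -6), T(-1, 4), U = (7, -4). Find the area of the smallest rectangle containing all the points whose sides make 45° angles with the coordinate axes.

133

In coordinates u = x + y, v = x − y the rectangle is axis-aligned; the map (x,y)→(u,v) scales areas by 2.
u-values: -1, -6, 8, -5, 3, 3; range = 8 − (-6) = 14.
v-values: 1, -8, -6, 7, -5, 11; range = 11 − (-8) = 19.
Area = (14 × 19) / 2 = 133.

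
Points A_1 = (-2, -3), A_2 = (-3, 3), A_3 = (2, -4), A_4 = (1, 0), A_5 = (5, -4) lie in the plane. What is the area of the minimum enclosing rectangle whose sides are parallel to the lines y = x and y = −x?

45

In coordinates u = x + y, v = x − y the rectangle is axis-aligned; the map (x,y)→(u,v) scales areas by 2.
u-values: -5, 0, -2, 1, 1; range = 1 − (-5) = 6.
v-values: 1, -6, 6, 1, 9; range = 9 − (-6) = 15.
Area = (6 × 15) / 2 = 45.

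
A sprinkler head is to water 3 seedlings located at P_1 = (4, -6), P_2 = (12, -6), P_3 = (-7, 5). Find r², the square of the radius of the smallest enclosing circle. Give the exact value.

Side lengths²: P_1P_2² = 64, P_1P_3² = 242, P_2P_3² = 482.
Since P_2P_3² = 482 ≥ 242 + 64 = 306, the angle opposite P_2P_3 is not acute, so the smallest enclosing circle has P_2P_3 as diameter.
Centre = midpoint of P_2P_3 = (2.5, -0.5), r² = 482/4 = 120.5.

120.5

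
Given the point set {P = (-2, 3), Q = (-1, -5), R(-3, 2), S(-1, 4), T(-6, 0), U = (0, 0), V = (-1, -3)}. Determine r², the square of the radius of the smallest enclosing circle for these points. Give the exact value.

20.5

The minimum enclosing circle is determined by three boundary points: Q, S, T.
Their circumcentre is (-1.5, -0.5) with r² = 20.5.
The farthest remaining point P is at distance² 12.5 ≤ 20.5.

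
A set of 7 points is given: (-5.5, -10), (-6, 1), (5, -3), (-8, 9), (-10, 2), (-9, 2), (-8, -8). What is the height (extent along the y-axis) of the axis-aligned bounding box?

19

max y = 9, min y = -10, so height = 19.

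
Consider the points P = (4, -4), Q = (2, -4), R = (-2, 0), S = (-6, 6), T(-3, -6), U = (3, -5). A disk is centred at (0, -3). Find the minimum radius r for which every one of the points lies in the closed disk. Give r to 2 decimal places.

The required radius is the distance from (0, -3) to the farthest point.
Squared distances: 17, 5, 13, 117, 18, 13.
Maximum is 117, attained at S.
r = √117 ≈ 10.82.

10.82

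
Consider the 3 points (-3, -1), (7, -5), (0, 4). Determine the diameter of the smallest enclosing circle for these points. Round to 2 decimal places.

11.55

Call the three points A, B, C in the order given.
Side lengths²: AB² = 116, AC² = 34, BC² = 130.
Since BC² = 130 < 116 + 34 = 150, the triangle is acute, so the smallest enclosing circle is the circumcircle.
Circumcentre = (86/31, -33/31), r² = 32045/961.
Diameter = 2r = 2√(32045/961) ≈ 11.55.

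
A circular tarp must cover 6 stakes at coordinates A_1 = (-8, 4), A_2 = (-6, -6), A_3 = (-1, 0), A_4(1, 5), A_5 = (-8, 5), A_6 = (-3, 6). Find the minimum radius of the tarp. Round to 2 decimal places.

The minimum enclosing circle is determined by three boundary points: A_2, A_4, A_5.
Their circumcentre is (-3.5, 3/22) with r² = 10625/242.
The farthest remaining point A_1 is at distance² 8513/242 ≤ 10625/242.
r = √(10625/242) ≈ 6.63.

6.63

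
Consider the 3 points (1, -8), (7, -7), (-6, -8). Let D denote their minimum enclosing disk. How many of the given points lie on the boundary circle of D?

2

Call the three points A, B, C in the order given.
Side lengths²: AB² = 37, AC² = 49, BC² = 170.
Since BC² = 170 ≥ 49 + 37 = 86, the angle opposite BC is not acute, so the smallest enclosing circle has BC as diameter.
Centre = midpoint of BC = (0.5, -7.5), r² = 170/4 = 42.5.
The points at distance exactly r from the centre are (7, -7), (-6, -8) — 2 points.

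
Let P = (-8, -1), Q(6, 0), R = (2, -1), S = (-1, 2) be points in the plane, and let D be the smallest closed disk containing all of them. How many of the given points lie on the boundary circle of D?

2

The farthest pair is P–Q with squared distance 197. The circle on this segment as diameter has centre (-1, -0.5) and r² = 197/4 = 49.25.
Check R: distance² to centre = 9.25 ≤ 49.25, so it lies inside.
All remaining points lie in this disk, and no smaller disk contains both endpoints, so this is the minimum enclosing circle.
The points at distance exactly r from the centre are P, Q — 2 points.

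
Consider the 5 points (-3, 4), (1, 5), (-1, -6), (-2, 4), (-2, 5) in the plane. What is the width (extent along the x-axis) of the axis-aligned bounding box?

4

max x = 1, min x = -3, so width = 4.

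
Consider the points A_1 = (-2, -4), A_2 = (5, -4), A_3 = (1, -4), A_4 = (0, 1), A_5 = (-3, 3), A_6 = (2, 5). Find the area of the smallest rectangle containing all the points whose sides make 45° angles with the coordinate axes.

97.5

In coordinates u = x + y, v = x − y the rectangle is axis-aligned; the map (x,y)→(u,v) scales areas by 2.
u-values: -6, 1, -3, 1, 0, 7; range = 7 − (-6) = 13.
v-values: 2, 9, 5, -1, -6, -3; range = 9 − (-6) = 15.
Area = (13 × 15) / 2 = 97.5.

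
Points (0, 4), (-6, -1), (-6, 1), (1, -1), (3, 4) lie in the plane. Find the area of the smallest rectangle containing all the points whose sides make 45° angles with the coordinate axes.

63

In coordinates u = x + y, v = x − y the rectangle is axis-aligned; the map (x,y)→(u,v) scales areas by 2.
u-values: 4, -7, -5, 0, 7; range = 7 − (-7) = 14.
v-values: -4, -5, -7, 2, -1; range = 2 − (-7) = 9.
Area = (14 × 9) / 2 = 63.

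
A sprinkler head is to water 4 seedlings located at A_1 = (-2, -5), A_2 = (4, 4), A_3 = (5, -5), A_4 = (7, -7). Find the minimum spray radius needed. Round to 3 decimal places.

6.113

A smallest enclosing disk is always determined by at most three of the input points on its boundary.
The minimum enclosing circle is determined by three boundary points: A_1, A_2, A_4.
Their circumcentre is (209/62, -129/62) with r² = 71825/1922.
The farthest remaining point A_3 is at distance² 21481/1922 ≤ 71825/1922.
r = √(71825/1922) ≈ 6.113.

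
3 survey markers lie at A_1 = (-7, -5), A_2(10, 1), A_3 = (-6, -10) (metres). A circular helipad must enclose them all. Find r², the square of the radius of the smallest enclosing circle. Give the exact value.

Side lengths²: A_1A_2² = 325, A_1A_3² = 26, A_2A_3² = 377.
Since A_2A_3² = 377 ≥ 325 + 26 = 351, the angle opposite A_2A_3 is not acute, so the smallest enclosing circle has A_2A_3 as diameter.
Centre = midpoint of A_2A_3 = (2, -4.5), r² = 377/4 = 94.25.

94.25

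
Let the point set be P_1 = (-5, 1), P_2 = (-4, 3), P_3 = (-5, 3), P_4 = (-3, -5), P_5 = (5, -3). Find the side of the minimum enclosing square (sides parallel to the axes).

10

The bounding box has width 10 and height 8.
An axis-aligned square enclosing the set must have side ≥ max(width, height).
So the minimum side is max(10, 8) = 10.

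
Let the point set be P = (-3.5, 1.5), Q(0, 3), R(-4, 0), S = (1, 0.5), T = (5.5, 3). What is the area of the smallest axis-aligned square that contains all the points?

The bounding box has width 9.5 and height 3.
An axis-aligned square enclosing the set must have side ≥ max(width, height).
So the minimum side is max(9.5, 3) = 9.5.
Area = 9.5² = 90.25.

90.25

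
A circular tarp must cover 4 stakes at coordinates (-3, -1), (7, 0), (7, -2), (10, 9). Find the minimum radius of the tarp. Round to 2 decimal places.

The farthest pair is (-3, -1)–(10, 9) with squared distance 269. The circle on this segment as diameter has centre (3.5, 4) and r² = 269/4 = 67.25.
Check (7, 0): distance² to centre = 28.25 ≤ 67.25, so it lies inside.
All remaining points lie in this disk, and no smaller disk contains both endpoints, so this is the minimum enclosing circle.
r = √(67.25) ≈ 8.20.

8.20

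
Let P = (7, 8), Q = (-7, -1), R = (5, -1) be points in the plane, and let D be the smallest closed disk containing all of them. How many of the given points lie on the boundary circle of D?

Side lengths²: PQ² = 277, PR² = 85, QR² = 144.
Since PQ² = 277 ≥ 144 + 85 = 229, the angle opposite PQ is not acute, so the smallest enclosing circle has PQ as diameter.
Centre = midpoint of PQ = (0, 3.5), r² = 277/4 = 69.25.
The points at distance exactly r from the centre are P, Q — 2 points.

2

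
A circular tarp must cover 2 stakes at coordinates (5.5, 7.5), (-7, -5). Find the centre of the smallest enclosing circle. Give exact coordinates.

(-0.75, 1.25)

The smallest circle enclosing two points has them as diameter endpoints.
Centre = midpoint = (-0.75, 1.25); r² = |(5.5, 7.5)−(-7, -5)|²/4 = 312.5/4 = 78.125.
Centre = (-0.75, 1.25).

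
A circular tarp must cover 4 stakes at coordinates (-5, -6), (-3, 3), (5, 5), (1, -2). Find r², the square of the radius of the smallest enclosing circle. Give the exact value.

The minimum enclosing circle of a finite set is fixed by two of the points (as a diameter) or three (as a circumcircle).
The farthest pair is (-5, -6)–(5, 5) with squared distance 221. The circle on this segment as diameter has centre (0, -0.5) and r² = 221/4 = 55.25.
Check (-3, 3): distance² to centre = 21.25 ≤ 55.25, so it lies inside.
All remaining points lie in this disk, and no smaller disk contains both endpoints, so this is the minimum enclosing circle.

55.25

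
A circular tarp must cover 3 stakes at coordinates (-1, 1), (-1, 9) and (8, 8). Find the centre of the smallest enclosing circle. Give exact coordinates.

Call the three points A, B, C in the order given.
Side lengths²: AB² = 64, AC² = 130, BC² = 82.
Since AC² = 130 < 82 + 64 = 146, the triangle is acute, so the smallest enclosing circle is the circumcircle.
Circumcentre = (28/9, 5), r² = 2665/81.
Centre = (28/9, 5).

(28/9, 5)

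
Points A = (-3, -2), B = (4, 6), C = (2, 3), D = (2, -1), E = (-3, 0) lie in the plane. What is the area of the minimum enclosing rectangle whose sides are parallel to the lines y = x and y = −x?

In coordinates u = x + y, v = x − y the rectangle is axis-aligned; the map (x,y)→(u,v) scales areas by 2.
u-values: -5, 10, 5, 1, -3; range = 10 − (-5) = 15.
v-values: -1, -2, -1, 3, -3; range = 3 − (-3) = 6.
Area = (15 × 6) / 2 = 45.

45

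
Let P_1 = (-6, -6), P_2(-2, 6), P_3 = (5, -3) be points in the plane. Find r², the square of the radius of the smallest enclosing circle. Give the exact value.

845/18

Side lengths²: P_1P_2² = 160, P_1P_3² = 130, P_2P_3² = 130.
Since P_1P_2² = 160 < 130 + 130 = 260, the triangle is acute, so the smallest enclosing circle is the circumcircle.
Circumcentre = (-1.5, -5/6), r² = 845/18.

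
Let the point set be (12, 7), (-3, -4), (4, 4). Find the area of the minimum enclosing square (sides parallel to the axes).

225

The bounding box has width 15 and height 11.
An axis-aligned square enclosing the set must have side ≥ max(width, height).
So the minimum side is max(15, 11) = 15.
Area = 15² = 225.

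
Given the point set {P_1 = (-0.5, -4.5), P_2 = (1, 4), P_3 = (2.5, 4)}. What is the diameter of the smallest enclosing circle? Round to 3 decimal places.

Side lengths²: P_1P_2² = 74.5, P_1P_3² = 81.25, P_2P_3² = 2.25.
Since P_1P_3² = 81.25 ≥ 74.5 + 2.25 = 76.75, the angle opposite P_1P_3 is not acute, so the smallest enclosing circle has P_1P_3 as diameter.
Centre = midpoint of P_1P_3 = (1, -0.25), r² = 81.25/4 = 20.3125.
Diameter = 2r = 2√(20.3125) ≈ 9.014.

9.014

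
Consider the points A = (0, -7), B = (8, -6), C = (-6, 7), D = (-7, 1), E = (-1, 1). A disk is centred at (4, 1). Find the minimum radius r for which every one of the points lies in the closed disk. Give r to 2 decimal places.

The required radius is the distance from (4, 1) to the farthest point.
Squared distances: 80, 65, 136, 121, 25.
Maximum is 136, attained at C.
r = √136 ≈ 11.66.

11.66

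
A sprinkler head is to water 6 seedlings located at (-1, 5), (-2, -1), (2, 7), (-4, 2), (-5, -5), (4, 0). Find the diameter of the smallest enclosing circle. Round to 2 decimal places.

13.89

The farthest pair is (2, 7)–(-5, -5) with squared distance 193. The circle on this segment as diameter has centre (-1.5, 1) and r² = 193/4 = 48.25.
Check (-1, 5): distance² to centre = 16.25 ≤ 48.25, so it lies inside.
All remaining points lie in this disk, and no smaller disk contains both endpoints, so this is the minimum enclosing circle.
Diameter = 2r = 2√(48.25) ≈ 13.89.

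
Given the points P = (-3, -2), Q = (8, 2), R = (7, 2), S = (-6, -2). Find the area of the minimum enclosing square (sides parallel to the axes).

The bounding box has width 14 and height 4.
An axis-aligned square enclosing the set must have side ≥ max(width, height).
So the minimum side is max(14, 4) = 14.
Area = 14² = 196.

196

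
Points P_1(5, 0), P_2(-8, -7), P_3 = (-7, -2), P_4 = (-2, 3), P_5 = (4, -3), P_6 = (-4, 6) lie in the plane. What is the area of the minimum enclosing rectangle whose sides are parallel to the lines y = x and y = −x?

170

In coordinates u = x + y, v = x − y the rectangle is axis-aligned; the map (x,y)→(u,v) scales areas by 2.
u-values: 5, -15, -9, 1, 1, 2; range = 5 − (-15) = 20.
v-values: 5, -1, -5, -5, 7, -10; range = 7 − (-10) = 17.
Area = (20 × 17) / 2 = 170.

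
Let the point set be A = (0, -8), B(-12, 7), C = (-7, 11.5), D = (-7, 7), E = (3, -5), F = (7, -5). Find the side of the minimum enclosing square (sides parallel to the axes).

19.5

The bounding box has width 19 and height 19.5.
An axis-aligned square enclosing the set must have side ≥ max(width, height).
So the minimum side is max(19, 19.5) = 19.5.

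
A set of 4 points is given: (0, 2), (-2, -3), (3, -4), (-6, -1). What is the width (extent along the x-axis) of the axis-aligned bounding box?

9

max x = 3, min x = -6, so width = 9.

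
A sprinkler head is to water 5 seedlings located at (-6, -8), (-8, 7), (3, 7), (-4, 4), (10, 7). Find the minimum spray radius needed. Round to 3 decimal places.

11.063

By Welzl's lemma the MEC is supported by two points (diametrically opposite) or three points (on a circumcircle).
The minimum enclosing circle is determined by three boundary points: (-6, -8), (-8, 7), (10, 7).
Their circumcentre is (1, 17/30) with r² = 110149/900.
The farthest remaining point (3, 7) is at distance² 40849/900 ≤ 110149/900.
r = √(110149/900) ≈ 11.063.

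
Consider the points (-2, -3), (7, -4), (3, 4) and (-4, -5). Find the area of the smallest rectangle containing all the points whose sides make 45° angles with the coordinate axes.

96

In coordinates u = x + y, v = x − y the rectangle is axis-aligned; the map (x,y)→(u,v) scales areas by 2.
u-values: -5, 3, 7, -9; range = 7 − (-9) = 16.
v-values: 1, 11, -1, 1; range = 11 − (-1) = 12.
Area = (16 × 12) / 2 = 96.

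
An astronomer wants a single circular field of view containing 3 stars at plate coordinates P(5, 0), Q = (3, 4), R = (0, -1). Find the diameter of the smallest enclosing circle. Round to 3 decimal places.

6.044

Side lengths²: PQ² = 20, PR² = 26, QR² = 34.
Since QR² = 34 < 26 + 20 = 46, the triangle is acute, so the smallest enclosing circle is the circumcircle.
Circumcentre = (24/11, 12/11), r² = 1105/121.
Diameter = 2r = 2√(1105/121) ≈ 6.044.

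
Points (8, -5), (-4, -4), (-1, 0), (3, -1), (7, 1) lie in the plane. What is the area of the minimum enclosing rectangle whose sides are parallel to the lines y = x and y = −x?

112

In coordinates u = x + y, v = x − y the rectangle is axis-aligned; the map (x,y)→(u,v) scales areas by 2.
u-values: 3, -8, -1, 2, 8; range = 8 − (-8) = 16.
v-values: 13, 0, -1, 4, 6; range = 13 − (-1) = 14.
Area = (16 × 14) / 2 = 112.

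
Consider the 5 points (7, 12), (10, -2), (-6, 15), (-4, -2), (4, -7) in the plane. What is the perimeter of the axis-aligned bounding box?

76

Width = max x − min x = 10 − (-6) = 16.
Height = max y − min y = 15 − (-7) = 22.
Perimeter = 2(16 + 22) = 76.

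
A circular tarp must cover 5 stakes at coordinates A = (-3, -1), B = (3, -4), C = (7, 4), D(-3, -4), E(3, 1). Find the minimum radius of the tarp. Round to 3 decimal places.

The minimum enclosing circle of a finite set is fixed by two of the points (as a diameter) or three (as a circumcircle).
The farthest pair is C–D with squared distance 164. The circle on this segment as diameter has centre (2, 0) and r² = 164/4 = 41.
Check A: distance² to centre = 26 ≤ 41, so it lies inside.
All remaining points lie in this disk, and no smaller disk contains both endpoints, so this is the minimum enclosing circle.
r = √41 ≈ 6.403.

6.403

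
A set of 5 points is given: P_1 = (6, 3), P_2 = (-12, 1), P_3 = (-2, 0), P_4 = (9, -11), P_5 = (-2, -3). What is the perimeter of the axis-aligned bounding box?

Width = max x − min x = 9 − (-12) = 21.
Height = max y − min y = 3 − (-11) = 14.
Perimeter = 2(21 + 14) = 70.

70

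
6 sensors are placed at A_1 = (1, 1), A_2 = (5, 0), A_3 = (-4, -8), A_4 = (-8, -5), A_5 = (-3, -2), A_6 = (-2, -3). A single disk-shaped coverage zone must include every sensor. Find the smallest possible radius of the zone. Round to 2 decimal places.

6.96

The minimum enclosing circle of a finite set is fixed by two of the points (as a diameter) or three (as a circumcircle).
The farthest pair is A_2–A_4 with squared distance 194. The circle on this segment as diameter has centre (-1.5, -2.5) and r² = 194/4 = 48.5.
Check A_1: distance² to centre = 18.5 ≤ 48.5, so it lies inside.
All remaining points lie in this disk, and no smaller disk contains both endpoints, so this is the minimum enclosing circle.
r = √(48.5) ≈ 6.96.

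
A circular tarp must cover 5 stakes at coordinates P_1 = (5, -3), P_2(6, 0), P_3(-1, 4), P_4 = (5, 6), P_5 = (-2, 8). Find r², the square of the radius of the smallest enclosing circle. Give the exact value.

A smallest enclosing disk is always determined by at most three of the input points on its boundary.
The farthest pair is P_1–P_5 with squared distance 170. The circle on this segment as diameter has centre (1.5, 2.5) and r² = 170/4 = 42.5.
Check P_2: distance² to centre = 26.5 ≤ 42.5, so it lies inside.
All remaining points lie in this disk, and no smaller disk contains both endpoints, so this is the minimum enclosing circle.

42.5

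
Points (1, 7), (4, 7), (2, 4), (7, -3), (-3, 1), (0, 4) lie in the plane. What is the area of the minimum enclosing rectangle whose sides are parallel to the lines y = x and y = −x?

In coordinates u = x + y, v = x − y the rectangle is axis-aligned; the map (x,y)→(u,v) scales areas by 2.
u-values: 8, 11, 6, 4, -2, 4; range = 11 − (-2) = 13.
v-values: -6, -3, -2, 10, -4, -4; range = 10 − (-6) = 16.
Area = (13 × 16) / 2 = 104.

104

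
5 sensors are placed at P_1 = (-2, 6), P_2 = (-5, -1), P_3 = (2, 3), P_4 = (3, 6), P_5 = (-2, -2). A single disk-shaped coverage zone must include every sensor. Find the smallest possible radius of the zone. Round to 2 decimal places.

The minimum enclosing circle of a finite set is fixed by two of the points (as a diameter) or three (as a circumcircle).
The farthest pair is P_2–P_4 with squared distance 113. The circle on this segment as diameter has centre (-1, 2.5) and r² = 113/4 = 28.25.
Check P_1: distance² to centre = 13.25 ≤ 28.25, so it lies inside.
All remaining points lie in this disk, and no smaller disk contains both endpoints, so this is the minimum enclosing circle.
r = √(28.25) ≈ 5.32.

5.32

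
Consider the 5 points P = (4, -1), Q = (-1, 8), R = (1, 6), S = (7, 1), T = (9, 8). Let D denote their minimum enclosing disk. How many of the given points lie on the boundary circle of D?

The minimum enclosing circle of a finite set is fixed by two of the points (as a diameter) or three (as a circumcircle).
The minimum enclosing circle is determined by three boundary points: P, Q, T.
Their circumcentre is (4, 44/9) with r² = 2809/81.
The farthest remaining point S is at distance² 1954/81 ≤ 2809/81.
The points at distance exactly r from the centre are P, Q, T — 3 points.

3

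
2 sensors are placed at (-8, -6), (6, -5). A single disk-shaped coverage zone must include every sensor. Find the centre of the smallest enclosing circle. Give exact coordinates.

(-1, -5.5)

The smallest circle enclosing two points has them as diameter endpoints.
Centre = midpoint = (-1, -5.5); r² = |(-8, -6)−(6, -5)|²/4 = 197/4 = 49.25.
Centre = (-1, -5.5).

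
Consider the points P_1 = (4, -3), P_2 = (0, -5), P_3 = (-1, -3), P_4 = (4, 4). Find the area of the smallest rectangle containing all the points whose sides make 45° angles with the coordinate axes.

In coordinates u = x + y, v = x − y the rectangle is axis-aligned; the map (x,y)→(u,v) scales areas by 2.
u-values: 1, -5, -4, 8; range = 8 − (-5) = 13.
v-values: 7, 5, 2, 0; range = 7 − 0 = 7.
Area = (13 × 7) / 2 = 45.5.

45.5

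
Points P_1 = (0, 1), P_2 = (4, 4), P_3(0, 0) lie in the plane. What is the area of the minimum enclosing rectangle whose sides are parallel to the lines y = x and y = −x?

In coordinates u = x + y, v = x − y the rectangle is axis-aligned; the map (x,y)→(u,v) scales areas by 2.
u-values: 1, 8, 0; range = 8 − 0 = 8.
v-values: -1, 0, 0; range = 0 − (-1) = 1.
Area = (8 × 1) / 2 = 4.

4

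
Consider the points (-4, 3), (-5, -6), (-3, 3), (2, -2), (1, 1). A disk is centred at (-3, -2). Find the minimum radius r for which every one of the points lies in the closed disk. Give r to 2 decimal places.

The required radius is the distance from (-3, -2) to the farthest point.
Squared distances: 26, 20, 25, 25, 25.
Maximum is 26, attained at (-4, 3).
r = √26 ≈ 5.10.

5.10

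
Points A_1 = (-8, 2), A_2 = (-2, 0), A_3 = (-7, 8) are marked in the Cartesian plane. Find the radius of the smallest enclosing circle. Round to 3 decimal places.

4.717

Side lengths²: A_1A_2² = 40, A_1A_3² = 37, A_2A_3² = 89.
Since A_2A_3² = 89 ≥ 40 + 37 = 77, the angle opposite A_2A_3 is not acute, so the smallest enclosing circle has A_2A_3 as diameter.
Centre = midpoint of A_2A_3 = (-4.5, 4), r² = 89/4 = 22.25.
r = √(22.25) ≈ 4.717.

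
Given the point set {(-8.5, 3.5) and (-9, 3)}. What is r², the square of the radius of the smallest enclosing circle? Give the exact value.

0.125

The smallest circle enclosing two points has them as diameter endpoints.
Centre = midpoint = (-8.75, 3.25); r² = |(-8.5, 3.5)−(-9, 3)|²/4 = 0.5/4 = 0.125.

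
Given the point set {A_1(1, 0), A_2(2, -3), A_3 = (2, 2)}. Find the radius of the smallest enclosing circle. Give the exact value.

2.5

Side lengths²: A_1A_2² = 10, A_1A_3² = 5, A_2A_3² = 25.
Since A_2A_3² = 25 ≥ 10 + 5 = 15, the angle opposite A_2A_3 is not acute, so the smallest enclosing circle has A_2A_3 as diameter.
Centre = midpoint of A_2A_3 = (2, -0.5), r² = 25/4 = 6.25.
r = √(6.25) = 2.5.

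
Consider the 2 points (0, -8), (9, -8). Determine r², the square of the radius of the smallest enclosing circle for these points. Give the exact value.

The smallest circle enclosing two points has them as diameter endpoints.
Centre = midpoint = (4.5, -8); r² = |(0, -8)−(9, -8)|²/4 = 81/4 = 20.25.

20.25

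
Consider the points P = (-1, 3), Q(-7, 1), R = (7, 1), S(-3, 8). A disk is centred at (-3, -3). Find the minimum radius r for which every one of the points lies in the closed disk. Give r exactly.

11

The required radius is the distance from (-3, -3) to the farthest point.
Squared distances: 40, 32, 116, 121.
Maximum is 121, attained at S.
r = √121 = 11.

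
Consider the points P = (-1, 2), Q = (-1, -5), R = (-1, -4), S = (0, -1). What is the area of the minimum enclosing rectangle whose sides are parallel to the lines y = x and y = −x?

In coordinates u = x + y, v = x − y the rectangle is axis-aligned; the map (x,y)→(u,v) scales areas by 2.
u-values: 1, -6, -5, -1; range = 1 − (-6) = 7.
v-values: -3, 4, 3, 1; range = 4 − (-3) = 7.
Area = (7 × 7) / 2 = 24.5.

24.5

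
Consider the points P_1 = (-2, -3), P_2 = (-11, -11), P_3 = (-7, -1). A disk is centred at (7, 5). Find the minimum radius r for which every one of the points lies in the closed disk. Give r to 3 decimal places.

The required radius is the distance from (7, 5) to the farthest point.
Squared distances: 145, 580, 232.
Maximum is 580, attained at P_2.
r = √580 ≈ 24.083.

24.083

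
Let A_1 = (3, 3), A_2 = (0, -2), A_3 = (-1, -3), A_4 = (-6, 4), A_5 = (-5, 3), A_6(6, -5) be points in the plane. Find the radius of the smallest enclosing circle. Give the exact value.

A smallest enclosing disk is always determined by at most three of the input points on its boundary.
The farthest pair is A_4–A_6 with squared distance 225. The circle on this segment as diameter has centre (0, -0.5) and r² = 225/4 = 56.25.
Check A_1: distance² to centre = 21.25 ≤ 56.25, so it lies inside.
All remaining points lie in this disk, and no smaller disk contains both endpoints, so this is the minimum enclosing circle.
r = √(56.25) = 7.5.

7.5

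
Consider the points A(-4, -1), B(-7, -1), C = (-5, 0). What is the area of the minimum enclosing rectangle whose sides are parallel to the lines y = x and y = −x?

4.5

In coordinates u = x + y, v = x − y the rectangle is axis-aligned; the map (x,y)→(u,v) scales areas by 2.
u-values: -5, -8, -5; range = -5 − (-8) = 3.
v-values: -3, -6, -5; range = -3 − (-6) = 3.
Area = (3 × 3) / 2 = 4.5.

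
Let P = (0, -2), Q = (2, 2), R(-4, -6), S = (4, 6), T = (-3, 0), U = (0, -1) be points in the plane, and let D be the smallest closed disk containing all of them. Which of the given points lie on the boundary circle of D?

R, S

By Welzl's lemma the MEC is supported by two points (diametrically opposite) or three points (on a circumcircle).
The farthest pair is R–S with squared distance 208. The circle on this segment as diameter has centre (0, 0) and r² = 208/4 = 52.
Check P: distance² to centre = 4 ≤ 52, so it lies inside.
All remaining points lie in this disk, and no smaller disk contains both endpoints, so this is the minimum enclosing circle.
The points at distance exactly r from the centre are R, S — 2 points.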